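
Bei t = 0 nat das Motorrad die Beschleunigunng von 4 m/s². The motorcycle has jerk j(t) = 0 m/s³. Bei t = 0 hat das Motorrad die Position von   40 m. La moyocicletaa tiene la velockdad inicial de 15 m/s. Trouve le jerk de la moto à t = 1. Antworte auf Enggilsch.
We have jerk j(t) = 0. Substituting t = 1: j(1) = 0.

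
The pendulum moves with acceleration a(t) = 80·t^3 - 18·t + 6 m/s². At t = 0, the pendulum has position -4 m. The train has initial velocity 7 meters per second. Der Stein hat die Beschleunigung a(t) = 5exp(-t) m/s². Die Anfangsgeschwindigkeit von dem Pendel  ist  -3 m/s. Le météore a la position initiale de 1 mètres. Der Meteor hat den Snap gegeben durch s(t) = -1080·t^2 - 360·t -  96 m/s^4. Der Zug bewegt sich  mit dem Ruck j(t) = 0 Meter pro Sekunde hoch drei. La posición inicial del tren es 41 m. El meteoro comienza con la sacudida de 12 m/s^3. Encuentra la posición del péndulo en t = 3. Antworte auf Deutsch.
Wir müssen das Integral unserer Gleichung für die Beschleunigung a(t) = 80·t^3 - 18·t + 6 2-mal finden. Mit ∫a(t)dt und Anwendung von v(0) = -3, finden wir v(t) = 20·t^4 - 9·t^2 + 6·t - 3. Die Stammfunktion von der Geschwindigkeit, mit x(0) = -4, ergibt die Position: x(t) = 4·t^5 - 3·t^3 + 3·t^2 - 3·t - 4. Aus der Gleichung für die Position x(t) = 4·t^5 - 3·t^3 + 3·t^2 - 3·t - 4, setzen wir t = 3 ein und erhalten x = 905.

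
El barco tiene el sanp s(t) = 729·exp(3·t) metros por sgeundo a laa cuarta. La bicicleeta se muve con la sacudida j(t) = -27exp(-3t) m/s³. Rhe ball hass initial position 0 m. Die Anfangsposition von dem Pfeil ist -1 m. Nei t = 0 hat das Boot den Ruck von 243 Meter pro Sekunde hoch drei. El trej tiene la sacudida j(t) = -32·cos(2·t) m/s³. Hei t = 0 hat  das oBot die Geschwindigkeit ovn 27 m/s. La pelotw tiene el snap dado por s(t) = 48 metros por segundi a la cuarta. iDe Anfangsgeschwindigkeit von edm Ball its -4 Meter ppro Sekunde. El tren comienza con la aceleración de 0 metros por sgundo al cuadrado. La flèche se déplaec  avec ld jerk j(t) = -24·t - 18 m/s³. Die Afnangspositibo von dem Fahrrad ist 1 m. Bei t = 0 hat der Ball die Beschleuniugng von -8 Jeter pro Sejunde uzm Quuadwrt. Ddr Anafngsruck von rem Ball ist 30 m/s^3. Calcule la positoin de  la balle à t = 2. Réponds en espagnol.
Para resolver esto, necesitamos tomar 4 integrales de nuestra ecuación del snap s(t) = 48. Integrando el snap y usando la condición inicial j(0) = 30, obtenemos j(t) = 48·t + 30. Integrando la sacudida y usando la condición inicial a(0) = -8, obtenemos a(t) = 24·t^2 + 30·t - 8. La antiderivada de la aceleración, con v(0) = -4, da la velocidad: v(t) = 8·t^3 + 15·t^2 - 8·t - 4. La integral de la velocidad, con x(0) = 0, da la posición: x(t) = 2·t^4 + 5·t^3 - 4·t^2 - 4·t. Tenemos la posición x(t) = 2·t^4 + 5·t^3 - 4·t^2 - 4·t. Sustituyendo t = 2: x(2) = 48.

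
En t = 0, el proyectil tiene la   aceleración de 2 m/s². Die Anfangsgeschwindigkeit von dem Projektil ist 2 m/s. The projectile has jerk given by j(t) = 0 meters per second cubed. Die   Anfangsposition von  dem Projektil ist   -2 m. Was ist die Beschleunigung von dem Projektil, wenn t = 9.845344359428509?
Wir müssen unsere Gleichung für den Ruck j(t) = 0 1-mal integrieren. Durch Integration von dem Ruck und Verwendung der Anfangsbedingung a(0) = 2, erhalten wir a(t) = 2. Wir haben die Beschleunigung a(t) = 2. Durch Einsetzen von t = 9.845344359428509: a(9.845344359428509) = 2.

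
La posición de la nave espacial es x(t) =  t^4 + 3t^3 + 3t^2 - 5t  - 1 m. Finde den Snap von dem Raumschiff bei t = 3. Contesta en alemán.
Um dies zu lösen, müssen wir 4 Ableitungen unserer Gleichung für die Position x(t) = t^4 + 3·t^3 + 3·t^2 - 5·t - 1 nehmen. Durch Ableiten von der Position erhalten wir die Geschwindigkeit: v(t) = 4·t^3 + 9·t^2 + 6·t - 5. Durch Ableiten von der Geschwindigkeit erhalten wir die Beschleunigung: a(t) = 12·t^2 + 18·t + 6. Durch Ableiten von der Beschleunigung erhalten wir den Ruck: j(t) = 24·t + 18. Mit d/dt von j(t) finden wir s(t) = 24. Aus der Gleichung für den Snap s(t) = 24, setzen wir t = 3 ein und erhalten s = 24.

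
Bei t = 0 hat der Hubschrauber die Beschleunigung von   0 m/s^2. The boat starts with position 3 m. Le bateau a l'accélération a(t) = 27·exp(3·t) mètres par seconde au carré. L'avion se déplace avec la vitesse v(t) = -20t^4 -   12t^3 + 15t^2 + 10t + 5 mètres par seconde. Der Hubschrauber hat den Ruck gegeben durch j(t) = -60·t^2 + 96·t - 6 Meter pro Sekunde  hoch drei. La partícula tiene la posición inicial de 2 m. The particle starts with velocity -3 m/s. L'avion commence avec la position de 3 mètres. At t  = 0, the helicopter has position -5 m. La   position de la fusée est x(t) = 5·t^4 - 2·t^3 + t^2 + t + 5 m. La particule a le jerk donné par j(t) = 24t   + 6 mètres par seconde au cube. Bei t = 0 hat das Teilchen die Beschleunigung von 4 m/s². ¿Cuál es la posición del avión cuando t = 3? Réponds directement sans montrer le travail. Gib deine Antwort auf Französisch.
La position à t = 3 est x = -1017.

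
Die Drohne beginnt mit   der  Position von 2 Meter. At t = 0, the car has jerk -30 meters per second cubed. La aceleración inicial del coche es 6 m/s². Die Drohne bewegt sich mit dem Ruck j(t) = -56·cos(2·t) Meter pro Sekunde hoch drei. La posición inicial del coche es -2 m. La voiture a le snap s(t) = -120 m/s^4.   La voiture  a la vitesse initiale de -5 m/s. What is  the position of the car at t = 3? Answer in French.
En partant du snap s(t) = -120, nous prenons 4 primitives. En prenant ∫s(t)dt et en appliquant j(0) = -30, nous trouvons j(t) = -120·t - 30. L'intégrale du jerk, avec a(0) = 6, donne l'accélération: a(t) = -60·t^2 - 30·t + 6. En intégrant l'accélération et en utilisant la condition initiale v(0) = -5, nous obtenons v(t) = -20·t^3 - 15·t^2 + 6·t - 5. L'intégrale de la vitesse, avec x(0) = -2, donne la position: x(t) = -5·t^4 - 5·t^3 + 3·t^2 - 5·t - 2. Nous avons la position x(t) = -5·t^4 - 5·t^3 + 3·t^2 - 5·t - 2. En substituant t = 3: x(3) = -530.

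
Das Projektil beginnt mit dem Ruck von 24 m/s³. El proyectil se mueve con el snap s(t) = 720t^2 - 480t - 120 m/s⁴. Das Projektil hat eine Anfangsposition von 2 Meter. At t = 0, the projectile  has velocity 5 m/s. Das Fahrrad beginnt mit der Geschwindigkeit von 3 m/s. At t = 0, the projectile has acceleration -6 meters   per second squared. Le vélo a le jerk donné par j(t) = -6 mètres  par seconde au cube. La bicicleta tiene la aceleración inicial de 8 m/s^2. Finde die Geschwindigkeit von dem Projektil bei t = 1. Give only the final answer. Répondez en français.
La réponse est -17.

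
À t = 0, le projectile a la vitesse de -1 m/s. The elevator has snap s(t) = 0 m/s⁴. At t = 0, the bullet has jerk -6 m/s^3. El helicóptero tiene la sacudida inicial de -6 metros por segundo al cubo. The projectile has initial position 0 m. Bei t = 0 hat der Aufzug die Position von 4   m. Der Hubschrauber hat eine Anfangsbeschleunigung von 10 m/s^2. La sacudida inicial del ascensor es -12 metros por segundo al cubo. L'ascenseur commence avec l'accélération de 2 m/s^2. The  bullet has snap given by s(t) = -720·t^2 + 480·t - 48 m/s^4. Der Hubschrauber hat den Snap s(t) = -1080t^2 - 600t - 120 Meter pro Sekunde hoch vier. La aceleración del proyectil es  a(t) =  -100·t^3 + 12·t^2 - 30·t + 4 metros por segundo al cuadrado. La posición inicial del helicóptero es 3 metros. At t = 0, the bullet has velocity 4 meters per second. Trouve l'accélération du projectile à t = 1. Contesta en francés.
Nous avons l'accélération a(t) = -100·t^3 + 12·t^2 - 30·t + 4. En substituant t = 1: a(1) = -114.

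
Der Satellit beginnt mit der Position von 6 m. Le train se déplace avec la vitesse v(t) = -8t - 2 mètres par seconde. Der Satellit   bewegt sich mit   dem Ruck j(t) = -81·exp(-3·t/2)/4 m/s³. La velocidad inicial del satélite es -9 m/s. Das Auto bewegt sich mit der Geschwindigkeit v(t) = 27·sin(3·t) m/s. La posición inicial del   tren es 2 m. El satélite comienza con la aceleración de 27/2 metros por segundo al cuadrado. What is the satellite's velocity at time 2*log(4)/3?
We need to integrate our jerk equation j(t) = -81·exp(-3·t/2)/4 2 times. Finding the integral of j(t) and using a(0) = 27/2: a(t) = 27·exp(-3·t/2)/2. Taking ∫a(t)dt and applying v(0) = -9, we find v(t) = -9·exp(-3·t/2). From the given velocity equation v(t) = -9·exp(-3·t/2), we substitute t = 2*log(4)/3 to get v = -9/4.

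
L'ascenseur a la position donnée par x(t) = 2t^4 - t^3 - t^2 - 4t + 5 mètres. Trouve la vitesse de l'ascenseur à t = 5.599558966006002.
Pour résoudre ceci, nous devons prendre 1 dérivée de notre équation de la position x(t) = 2·t^4 - t^3 - t^2 - 4·t + 5. En prenant d/dt de x(t), nous trouvons v(t) = 8·t^3 - 3·t^2 - 2·t - 4. Nous avons la vitesse v(t) = 8·t^3 - 3·t^2 - 2·t - 4. En substituant t = 5.599558966006002: v(5.599558966006002) = 1295.33178654300.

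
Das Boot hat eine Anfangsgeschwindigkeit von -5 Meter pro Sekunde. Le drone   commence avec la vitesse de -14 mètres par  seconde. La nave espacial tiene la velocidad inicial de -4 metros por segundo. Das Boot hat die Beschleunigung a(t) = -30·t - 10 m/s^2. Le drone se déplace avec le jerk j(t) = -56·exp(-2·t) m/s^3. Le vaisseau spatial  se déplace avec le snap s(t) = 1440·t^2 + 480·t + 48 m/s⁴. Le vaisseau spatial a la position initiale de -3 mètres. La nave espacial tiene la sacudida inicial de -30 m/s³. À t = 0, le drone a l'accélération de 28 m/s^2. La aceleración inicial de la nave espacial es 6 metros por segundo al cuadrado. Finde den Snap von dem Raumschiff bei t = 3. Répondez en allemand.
Mit s(t) = 1440·t^2 + 480·t + 48 und Einsetzen von t = 3, finden wir s = 14448.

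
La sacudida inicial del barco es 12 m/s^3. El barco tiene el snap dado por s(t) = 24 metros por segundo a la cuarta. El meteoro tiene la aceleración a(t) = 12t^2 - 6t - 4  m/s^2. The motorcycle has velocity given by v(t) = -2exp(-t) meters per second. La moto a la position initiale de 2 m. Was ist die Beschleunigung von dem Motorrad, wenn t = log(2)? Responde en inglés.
We must differentiate our velocity equation v(t) = -2·exp(-t) 1 time. Taking d/dt of v(t), we find a(t) = 2·exp(-t). Using a(t) = 2·exp(-t) and substituting t = log(2), we find a = 1.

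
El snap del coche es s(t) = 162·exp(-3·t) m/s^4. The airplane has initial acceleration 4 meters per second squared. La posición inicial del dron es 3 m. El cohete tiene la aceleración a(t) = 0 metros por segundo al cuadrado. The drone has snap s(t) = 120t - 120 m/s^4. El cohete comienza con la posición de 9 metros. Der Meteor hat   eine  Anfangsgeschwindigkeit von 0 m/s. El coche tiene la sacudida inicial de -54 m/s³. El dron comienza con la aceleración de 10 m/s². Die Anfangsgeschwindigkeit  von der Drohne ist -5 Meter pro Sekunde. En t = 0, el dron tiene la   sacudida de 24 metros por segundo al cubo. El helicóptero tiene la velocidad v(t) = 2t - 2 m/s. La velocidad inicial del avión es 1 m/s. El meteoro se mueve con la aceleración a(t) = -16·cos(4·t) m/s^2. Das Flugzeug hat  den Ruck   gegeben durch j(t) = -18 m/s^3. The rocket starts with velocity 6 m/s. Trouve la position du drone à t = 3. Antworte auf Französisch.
Nous devons intégrer notre équation du snap s(t) = 120·t - 120 4 fois. L'intégrale du snap est le jerk. En utilisant j(0) = 24, nous obtenons j(t) = 60·t^2 - 120·t + 24. En prenant ∫j(t)dt et en appliquant a(0) = 10, nous trouvons a(t) = 20·t^3 - 60·t^2 + 24·t + 10. L'intégrale de l'accélération est la vitesse. En utilisant v(0) = -5, nous obtenons v(t) = 5·t^4 - 20·t^3 + 12·t^2 + 10·t - 5. En intégrant la vitesse et en utilisant la condition initiale x(0) = 3, nous obtenons x(t) = t^5 - 5·t^4 + 4·t^3 + 5·t^2 - 5·t + 3. Nous avons la position x(t) = t^5 - 5·t^4 + 4·t^3 + 5·t^2 - 5·t + 3. En substituant t = 3: x(3) = -21.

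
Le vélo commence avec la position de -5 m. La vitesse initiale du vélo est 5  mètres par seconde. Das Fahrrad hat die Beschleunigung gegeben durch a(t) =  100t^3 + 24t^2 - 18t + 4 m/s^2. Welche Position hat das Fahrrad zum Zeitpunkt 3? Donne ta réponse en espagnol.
Partiendo de la aceleración a(t) = 100·t^3 + 24·t^2 - 18·t + 4, tomamos 2 antiderivadas. Integrando la aceleración y usando la condición inicial v(0) = 5, obtenemos v(t) = 25·t^4 + 8·t^3 - 9·t^2 + 4·t + 5. Tomando ∫v(t)dt y aplicando x(0) = -5, encontramos x(t) = 5·t^5 + 2·t^4 - 3·t^3 + 2·t^2 + 5·t - 5. Tenemos la posición x(t) = 5·t^5 + 2·t^4 - 3·t^3 + 2·t^2 + 5·t - 5. Sustituyendo t = 3: x(3) = 1324.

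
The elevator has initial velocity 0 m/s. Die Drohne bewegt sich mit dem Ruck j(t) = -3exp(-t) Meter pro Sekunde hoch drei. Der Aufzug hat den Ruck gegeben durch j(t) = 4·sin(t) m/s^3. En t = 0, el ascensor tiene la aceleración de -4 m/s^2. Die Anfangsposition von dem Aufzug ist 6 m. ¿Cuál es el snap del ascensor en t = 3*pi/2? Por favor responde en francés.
Nous devons dériver notre équation du jerk j(t) = 4·sin(t) 1 fois. En prenant d/dt de j(t), nous trouvons s(t) = 4·cos(t). De l'équation du snap s(t) = 4·cos(t), nous substituons t = 3*pi/2 pour obtenir s = 0.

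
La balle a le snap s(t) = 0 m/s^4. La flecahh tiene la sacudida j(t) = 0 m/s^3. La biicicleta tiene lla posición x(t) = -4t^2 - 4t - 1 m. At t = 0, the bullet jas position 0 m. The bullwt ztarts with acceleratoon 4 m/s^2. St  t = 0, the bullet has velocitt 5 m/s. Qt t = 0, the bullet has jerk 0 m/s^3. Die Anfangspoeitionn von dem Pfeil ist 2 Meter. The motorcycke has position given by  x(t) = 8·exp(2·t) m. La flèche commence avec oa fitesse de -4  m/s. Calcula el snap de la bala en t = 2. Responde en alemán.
Wir haben den Snap s(t) = 0. Durch Einsetzen von t = 2: s(2) = 0.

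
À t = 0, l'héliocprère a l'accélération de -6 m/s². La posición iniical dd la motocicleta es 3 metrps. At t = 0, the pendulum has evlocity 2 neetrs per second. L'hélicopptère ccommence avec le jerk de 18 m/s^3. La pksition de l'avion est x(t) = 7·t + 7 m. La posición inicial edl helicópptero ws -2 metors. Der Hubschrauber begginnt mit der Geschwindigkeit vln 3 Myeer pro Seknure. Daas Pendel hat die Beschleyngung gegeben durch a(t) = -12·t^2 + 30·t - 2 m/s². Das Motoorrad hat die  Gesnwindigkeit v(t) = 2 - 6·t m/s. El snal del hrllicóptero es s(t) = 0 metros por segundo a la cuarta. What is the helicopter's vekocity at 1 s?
To find the answer, we compute 3 antiderivatives of s(t) = 0. The antiderivative of snap, with j(0) = 18, gives jerk: j(t) = 18. Taking ∫j(t)dt and applying a(0) = -6, we find a(t) = 18·t - 6. Finding the integral of a(t) and using v(0) = 3: v(t) = 9·t^2 - 6·t + 3. Using v(t) = 9·t^2 - 6·t + 3 and substituting t = 1, we find v = 6.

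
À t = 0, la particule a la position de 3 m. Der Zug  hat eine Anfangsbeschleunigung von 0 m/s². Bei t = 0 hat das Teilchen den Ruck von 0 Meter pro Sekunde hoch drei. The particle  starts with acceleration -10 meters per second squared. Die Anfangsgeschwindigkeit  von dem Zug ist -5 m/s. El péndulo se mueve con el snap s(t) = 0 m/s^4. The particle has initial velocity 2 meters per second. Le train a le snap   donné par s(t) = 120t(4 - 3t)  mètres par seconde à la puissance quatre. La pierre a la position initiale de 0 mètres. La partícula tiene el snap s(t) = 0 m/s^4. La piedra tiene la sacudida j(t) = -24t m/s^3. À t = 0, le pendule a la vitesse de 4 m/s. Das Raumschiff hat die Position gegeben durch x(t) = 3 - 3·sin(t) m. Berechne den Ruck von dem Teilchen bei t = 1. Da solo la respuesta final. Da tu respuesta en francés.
Le jerk à t = 1 est j = 0.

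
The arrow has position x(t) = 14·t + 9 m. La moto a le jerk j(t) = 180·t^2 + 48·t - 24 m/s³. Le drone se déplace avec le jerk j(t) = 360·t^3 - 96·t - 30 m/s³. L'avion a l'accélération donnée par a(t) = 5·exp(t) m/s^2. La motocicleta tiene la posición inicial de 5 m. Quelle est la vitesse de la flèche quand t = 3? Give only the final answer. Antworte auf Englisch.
v(3) = 14.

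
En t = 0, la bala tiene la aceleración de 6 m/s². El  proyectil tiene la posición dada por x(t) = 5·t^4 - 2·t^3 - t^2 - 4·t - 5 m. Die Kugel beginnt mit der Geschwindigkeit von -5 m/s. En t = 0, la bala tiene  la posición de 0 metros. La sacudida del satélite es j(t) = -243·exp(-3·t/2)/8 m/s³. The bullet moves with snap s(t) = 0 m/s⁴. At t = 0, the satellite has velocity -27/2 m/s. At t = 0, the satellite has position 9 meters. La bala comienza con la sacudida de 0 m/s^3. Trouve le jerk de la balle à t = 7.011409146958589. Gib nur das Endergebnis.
La réponse est 0.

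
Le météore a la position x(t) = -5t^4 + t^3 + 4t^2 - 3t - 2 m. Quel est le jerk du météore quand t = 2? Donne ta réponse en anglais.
Starting from position x(t) = -5·t^4 + t^3 + 4·t^2 - 3·t - 2, we take 3 derivatives. Differentiating position, we get velocity: v(t) = -20·t^3 + 3·t^2 + 8·t - 3. The derivative of velocity gives acceleration: a(t) = -60·t^2 + 6·t + 8. The derivative of acceleration gives jerk: j(t) = 6 - 120·t. Using j(t) = 6 - 120·t and substituting t = 2, we find j = -234.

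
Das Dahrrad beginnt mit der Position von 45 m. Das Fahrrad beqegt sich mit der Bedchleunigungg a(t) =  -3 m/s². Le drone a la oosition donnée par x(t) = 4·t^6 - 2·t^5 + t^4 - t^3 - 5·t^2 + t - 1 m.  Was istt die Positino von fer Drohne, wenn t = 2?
Aus der Gleichung für die Position x(t) = 4·t^6 - 2·t^5 + t^4 - t^3 - 5·t^2 + t - 1, setzen wir t = 2 ein und erhalten x = 181.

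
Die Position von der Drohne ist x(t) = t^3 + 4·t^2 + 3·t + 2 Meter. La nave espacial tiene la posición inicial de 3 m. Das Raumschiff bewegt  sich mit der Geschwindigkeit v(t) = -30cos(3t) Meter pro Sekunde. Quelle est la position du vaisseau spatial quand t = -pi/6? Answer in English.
To solve this, we need to take 1 antiderivative of our velocity equation v(t) = -30·cos(3·t). The integral of velocity is position. Using x(0) = 3, we get x(t) = 3 - 10·sin(3·t). Using x(t) = 3 - 10·sin(3·t) and substituting t = -pi/6, we find x = 13.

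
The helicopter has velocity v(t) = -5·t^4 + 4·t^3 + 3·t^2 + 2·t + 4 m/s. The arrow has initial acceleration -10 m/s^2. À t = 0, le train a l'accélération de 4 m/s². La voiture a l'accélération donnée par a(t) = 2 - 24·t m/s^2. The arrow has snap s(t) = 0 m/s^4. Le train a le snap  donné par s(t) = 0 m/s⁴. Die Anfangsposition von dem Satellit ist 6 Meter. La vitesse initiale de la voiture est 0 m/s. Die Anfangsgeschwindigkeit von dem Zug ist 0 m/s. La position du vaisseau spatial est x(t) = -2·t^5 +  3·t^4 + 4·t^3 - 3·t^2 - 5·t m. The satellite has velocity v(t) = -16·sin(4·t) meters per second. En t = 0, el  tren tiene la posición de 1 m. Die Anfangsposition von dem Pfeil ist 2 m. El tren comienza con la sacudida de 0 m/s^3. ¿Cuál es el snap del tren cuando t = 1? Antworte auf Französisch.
Nous avons le snap s(t) = 0. En substituant t = 1: s(1) = 0.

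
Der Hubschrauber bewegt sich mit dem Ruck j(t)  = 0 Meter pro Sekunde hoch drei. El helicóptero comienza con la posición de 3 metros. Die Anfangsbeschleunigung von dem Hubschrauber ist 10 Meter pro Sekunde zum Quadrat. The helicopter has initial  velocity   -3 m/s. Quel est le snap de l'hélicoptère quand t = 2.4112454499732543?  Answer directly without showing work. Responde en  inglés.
The answer is 0.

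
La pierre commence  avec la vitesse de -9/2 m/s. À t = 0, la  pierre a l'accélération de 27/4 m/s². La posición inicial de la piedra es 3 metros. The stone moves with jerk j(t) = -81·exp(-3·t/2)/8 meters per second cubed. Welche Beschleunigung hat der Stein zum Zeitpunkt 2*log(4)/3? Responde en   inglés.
Starting from jerk j(t) = -81·exp(-3·t/2)/8, we take 1 antiderivative. The antiderivative of jerk is acceleration. Using a(0) = 27/4, we get a(t) = 27·exp(-3·t/2)/4. Using a(t) = 27·exp(-3·t/2)/4 and substituting t = 2*log(4)/3, we find a = 27/16.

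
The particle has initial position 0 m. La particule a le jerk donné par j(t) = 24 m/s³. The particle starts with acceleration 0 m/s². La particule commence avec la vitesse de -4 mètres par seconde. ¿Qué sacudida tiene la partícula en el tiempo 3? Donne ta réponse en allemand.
Mit j(t) = 24 und Einsetzen von t = 3, finden wir j = 24.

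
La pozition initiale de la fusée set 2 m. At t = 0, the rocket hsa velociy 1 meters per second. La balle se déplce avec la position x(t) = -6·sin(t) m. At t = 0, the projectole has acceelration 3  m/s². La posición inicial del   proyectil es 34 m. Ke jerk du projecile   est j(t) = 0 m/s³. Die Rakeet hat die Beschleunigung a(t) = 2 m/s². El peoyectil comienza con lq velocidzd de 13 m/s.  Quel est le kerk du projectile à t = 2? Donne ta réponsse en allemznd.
Mit j(t) = 0 und Einsetzen von t = 2, finden wir j = 0.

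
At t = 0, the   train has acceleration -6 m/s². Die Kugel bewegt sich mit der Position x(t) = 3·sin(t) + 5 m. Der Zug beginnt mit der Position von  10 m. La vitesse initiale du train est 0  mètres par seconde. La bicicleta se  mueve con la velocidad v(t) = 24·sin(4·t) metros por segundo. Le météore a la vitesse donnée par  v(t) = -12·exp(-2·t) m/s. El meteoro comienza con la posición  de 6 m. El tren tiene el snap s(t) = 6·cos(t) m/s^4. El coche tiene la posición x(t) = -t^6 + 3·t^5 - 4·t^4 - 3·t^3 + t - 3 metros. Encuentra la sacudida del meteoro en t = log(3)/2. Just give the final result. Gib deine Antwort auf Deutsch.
j(log(3)/2) = -16.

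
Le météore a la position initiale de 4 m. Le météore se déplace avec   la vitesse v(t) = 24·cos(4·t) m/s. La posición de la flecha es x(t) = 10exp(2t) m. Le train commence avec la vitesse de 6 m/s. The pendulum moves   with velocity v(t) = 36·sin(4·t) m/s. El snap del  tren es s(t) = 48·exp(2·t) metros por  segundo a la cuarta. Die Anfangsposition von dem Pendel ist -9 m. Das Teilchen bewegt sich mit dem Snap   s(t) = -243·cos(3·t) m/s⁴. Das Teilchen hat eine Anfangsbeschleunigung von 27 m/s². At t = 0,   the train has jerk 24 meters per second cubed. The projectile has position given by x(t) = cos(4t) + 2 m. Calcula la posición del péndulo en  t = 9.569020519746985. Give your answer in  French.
Nous devons intégrer notre équation de la vitesse v(t) = 36·sin(4·t) 1 fois. L'intégrale de la vitesse, avec x(0) = -9, donne la position: x(t) = -9·cos(4·t). De l'équation de la position x(t) = -9·cos(4·t), nous substituons t = 9.569020519746985 pour obtenir x = -7.54307272331750.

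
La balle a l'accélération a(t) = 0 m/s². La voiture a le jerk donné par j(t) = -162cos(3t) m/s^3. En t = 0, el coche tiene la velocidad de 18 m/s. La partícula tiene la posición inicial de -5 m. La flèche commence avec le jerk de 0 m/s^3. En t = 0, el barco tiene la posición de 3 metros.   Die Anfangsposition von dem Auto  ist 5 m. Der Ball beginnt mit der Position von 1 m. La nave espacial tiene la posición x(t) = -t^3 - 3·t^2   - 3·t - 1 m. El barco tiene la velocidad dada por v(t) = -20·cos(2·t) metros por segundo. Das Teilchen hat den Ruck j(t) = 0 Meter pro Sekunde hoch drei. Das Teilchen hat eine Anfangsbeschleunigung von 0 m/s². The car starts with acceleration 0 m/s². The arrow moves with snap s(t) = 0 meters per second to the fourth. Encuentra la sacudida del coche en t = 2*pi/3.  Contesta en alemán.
Mit j(t) = -162·cos(3·t) und Einsetzen von t = 2*pi/3, finden wir j = -162.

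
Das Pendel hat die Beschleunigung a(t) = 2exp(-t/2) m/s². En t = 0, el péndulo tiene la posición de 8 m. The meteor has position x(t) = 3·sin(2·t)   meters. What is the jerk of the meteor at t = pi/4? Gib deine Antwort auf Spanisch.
Para resolver esto, necesitamos tomar 3 derivadas de nuestra ecuación de la posición x(t) = 3·sin(2·t). La derivada de la posición da la velocidad: v(t) = 6·cos(2·t). La derivada de la velocidad da la aceleración: a(t) = -12·sin(2·t). Derivando la aceleración, obtenemos la sacudida: j(t) = -24·cos(2·t). Tenemos la sacudida j(t) = -24·cos(2·t). Sustituyendo t = pi/4: j(pi/4) = 0.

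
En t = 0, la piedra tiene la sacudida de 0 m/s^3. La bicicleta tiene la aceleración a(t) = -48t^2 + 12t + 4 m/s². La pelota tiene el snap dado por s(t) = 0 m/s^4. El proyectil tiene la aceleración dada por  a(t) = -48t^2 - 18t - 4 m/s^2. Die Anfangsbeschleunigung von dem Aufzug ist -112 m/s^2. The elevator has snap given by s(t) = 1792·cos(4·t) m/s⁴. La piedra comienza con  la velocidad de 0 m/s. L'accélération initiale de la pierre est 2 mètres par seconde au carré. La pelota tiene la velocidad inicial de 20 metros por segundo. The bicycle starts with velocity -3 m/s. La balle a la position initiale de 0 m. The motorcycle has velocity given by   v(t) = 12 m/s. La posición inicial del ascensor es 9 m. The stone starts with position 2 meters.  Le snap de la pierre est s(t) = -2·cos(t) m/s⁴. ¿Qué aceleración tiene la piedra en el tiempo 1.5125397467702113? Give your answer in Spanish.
Partiendo del snap s(t) = -2·cos(t), tomamos 2 integrales. Integrando el snap y usando la condición inicial j(0) = 0, obtenemos j(t) = -2·sin(t). Tomando ∫j(t)dt y aplicando a(0) = 2, encontramos a(t) = 2·cos(t). Usando a(t) = 2·cos(t) y sustituyendo t = 1.5125397467702113, encontramos a = 0.116447266939364.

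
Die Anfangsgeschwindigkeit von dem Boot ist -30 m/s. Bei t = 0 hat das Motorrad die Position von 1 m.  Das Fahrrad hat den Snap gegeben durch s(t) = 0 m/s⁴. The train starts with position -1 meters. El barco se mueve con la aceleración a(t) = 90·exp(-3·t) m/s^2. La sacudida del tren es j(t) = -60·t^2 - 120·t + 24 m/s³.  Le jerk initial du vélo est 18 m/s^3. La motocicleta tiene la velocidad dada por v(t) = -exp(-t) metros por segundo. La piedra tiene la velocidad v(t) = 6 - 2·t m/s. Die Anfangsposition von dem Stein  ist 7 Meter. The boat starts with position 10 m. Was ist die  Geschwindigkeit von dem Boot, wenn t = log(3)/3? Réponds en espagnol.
Necesitamos integrar nuestra ecuación de la aceleración a(t) = 90·exp(-3·t) 1 vez. La antiderivada de la aceleración es la velocidad. Usando v(0) = -30, obtenemos v(t) = -30·exp(-3·t). Tenemos la velocidad v(t) = -30·exp(-3·t). Sustituyendo t = log(3)/3: v(log(3)/3) = -10.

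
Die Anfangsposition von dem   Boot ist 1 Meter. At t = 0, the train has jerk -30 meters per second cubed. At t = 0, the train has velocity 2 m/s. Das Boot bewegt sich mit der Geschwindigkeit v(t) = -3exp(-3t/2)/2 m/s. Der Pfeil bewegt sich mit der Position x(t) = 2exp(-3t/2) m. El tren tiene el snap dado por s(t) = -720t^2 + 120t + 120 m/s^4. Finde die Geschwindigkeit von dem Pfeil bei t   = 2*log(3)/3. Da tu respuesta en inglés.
We must differentiate our position equation x(t) = 2·exp(-3·t/2) 1 time. The derivative of position gives velocity: v(t) = -3·exp(-3·t/2). We have velocity v(t) = -3·exp(-3·t/2). Substituting t = 2*log(3)/3: v(2*log(3)/3) = -1.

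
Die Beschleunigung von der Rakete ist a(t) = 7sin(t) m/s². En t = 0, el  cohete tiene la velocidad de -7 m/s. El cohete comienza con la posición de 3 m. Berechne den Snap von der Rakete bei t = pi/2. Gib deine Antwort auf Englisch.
To solve this, we need to take 2 derivatives of our acceleration equation a(t) = 7·sin(t). The derivative of acceleration gives jerk: j(t) = 7·cos(t). Taking d/dt of j(t), we find s(t) = -7·sin(t). Using s(t) = -7·sin(t) and substituting t = pi/2, we find s = -7.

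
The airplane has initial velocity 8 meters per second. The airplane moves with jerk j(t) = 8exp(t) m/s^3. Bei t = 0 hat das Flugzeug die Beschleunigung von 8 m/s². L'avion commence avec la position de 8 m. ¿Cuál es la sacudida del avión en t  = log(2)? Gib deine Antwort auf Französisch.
En utilisant j(t) = 8·exp(t) et en substituant t = log(2), nous trouvons j = 16.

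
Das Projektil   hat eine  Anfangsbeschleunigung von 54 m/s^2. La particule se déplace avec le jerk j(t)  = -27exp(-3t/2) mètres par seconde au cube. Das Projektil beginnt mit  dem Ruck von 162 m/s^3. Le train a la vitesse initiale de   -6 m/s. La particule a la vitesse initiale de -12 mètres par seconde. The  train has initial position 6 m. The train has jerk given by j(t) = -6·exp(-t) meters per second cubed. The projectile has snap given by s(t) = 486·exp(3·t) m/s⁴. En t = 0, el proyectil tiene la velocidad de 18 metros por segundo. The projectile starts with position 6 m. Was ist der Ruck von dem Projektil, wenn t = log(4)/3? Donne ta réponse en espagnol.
Debemos encontrar la integral de nuestra ecuación del snap s(t) = 486·exp(3·t) 1 vez. La antiderivada del snap es la sacudida. Usando j(0) = 162, obtenemos j(t) = 162·exp(3·t). De la ecuación de la sacudida j(t) = 162·exp(3·t), sustituimos t = log(4)/3 para obtener j = 648.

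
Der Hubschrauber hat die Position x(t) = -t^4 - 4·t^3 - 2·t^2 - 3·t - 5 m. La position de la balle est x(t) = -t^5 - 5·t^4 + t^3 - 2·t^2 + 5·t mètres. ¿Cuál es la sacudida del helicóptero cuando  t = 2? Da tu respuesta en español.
Partiendo de la posición x(t) = -t^4 - 4·t^3 - 2·t^2 - 3·t - 5, tomamos 3 derivadas. La derivada de la posición da la velocidad: v(t) = -4·t^3 - 12·t^2 - 4·t - 3. Derivando la velocidad, obtenemos la aceleración: a(t) = -12·t^2 - 24·t - 4. Derivando la aceleración, obtenemos la sacudida: j(t) = -24·t - 24. De la ecuación de la sacudida j(t) = -24·t - 24, sustituimos t = 2 para obtener j = -72.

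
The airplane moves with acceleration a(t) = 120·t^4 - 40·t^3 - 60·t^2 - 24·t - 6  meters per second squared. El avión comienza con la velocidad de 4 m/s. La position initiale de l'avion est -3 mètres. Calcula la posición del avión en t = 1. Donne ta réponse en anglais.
To solve this, we need to take 2 integrals of our acceleration equation a(t) = 120·t^4 - 40·t^3 - 60·t^2 - 24·t - 6. Integrating acceleration and using the initial condition v(0) = 4, we get v(t) = 24·t^5 - 10·t^4 - 20·t^3 - 12·t^2 - 6·t + 4. Finding the integral of v(t) and using x(0) = -3: x(t) = 4·t^6 - 2·t^5 - 5·t^4 - 4·t^3 - 3·t^2 + 4·t - 3. From the given position equation x(t) = 4·t^6 - 2·t^5 - 5·t^4 - 4·t^3 - 3·t^2 + 4·t - 3, we substitute t = 1 to get x = -9.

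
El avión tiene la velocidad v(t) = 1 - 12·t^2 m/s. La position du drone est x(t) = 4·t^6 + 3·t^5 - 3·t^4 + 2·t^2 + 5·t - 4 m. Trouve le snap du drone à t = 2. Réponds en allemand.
Wir müssen unsere Gleichung für die Position x(t) = 4·t^6 + 3·t^5 - 3·t^4 + 2·t^2 + 5·t - 4 4-mal ableiten. Mit d/dt von x(t) finden wir v(t) = 24·t^5 + 15·t^4 - 12·t^3 + 4·t + 5. Mit d/dt von v(t) finden wir a(t) = 120·t^4 + 60·t^3 - 36·t^2 + 4. Die Ableitung von der Beschleunigung ergibt den Ruck: j(t) = 480·t^3 + 180·t^2 - 72·t. Mit d/dt von j(t) finden wir s(t) = 1440·t^2 + 360·t - 72. Mit s(t) = 1440·t^2 + 360·t - 72 und Einsetzen von t = 2, finden wir s = 6408.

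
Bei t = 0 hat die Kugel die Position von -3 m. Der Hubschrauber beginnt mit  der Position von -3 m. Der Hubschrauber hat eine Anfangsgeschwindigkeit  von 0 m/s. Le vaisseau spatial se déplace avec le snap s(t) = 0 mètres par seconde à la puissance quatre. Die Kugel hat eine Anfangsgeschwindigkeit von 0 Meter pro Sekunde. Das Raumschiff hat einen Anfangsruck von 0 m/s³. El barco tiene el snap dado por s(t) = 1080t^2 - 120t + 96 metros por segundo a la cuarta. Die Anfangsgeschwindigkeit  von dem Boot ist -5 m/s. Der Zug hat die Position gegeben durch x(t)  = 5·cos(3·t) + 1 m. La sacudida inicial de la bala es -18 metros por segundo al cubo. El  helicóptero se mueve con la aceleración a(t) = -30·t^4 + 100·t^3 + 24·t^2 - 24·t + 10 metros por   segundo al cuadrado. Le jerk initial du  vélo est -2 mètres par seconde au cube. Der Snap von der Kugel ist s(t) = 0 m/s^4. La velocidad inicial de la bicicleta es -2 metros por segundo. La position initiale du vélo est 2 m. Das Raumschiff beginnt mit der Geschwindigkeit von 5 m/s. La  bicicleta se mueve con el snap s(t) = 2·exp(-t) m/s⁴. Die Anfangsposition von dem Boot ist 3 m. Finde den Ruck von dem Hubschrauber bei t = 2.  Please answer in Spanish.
Para resolver esto, necesitamos tomar 1 derivada de nuestra ecuación de la aceleración a(t) = -30·t^4 + 100·t^3 + 24·t^2 - 24·t + 10. Tomando d/dt de a(t), encontramos j(t) = -120·t^3 + 300·t^2 + 48·t - 24. Tenemos la sacudida j(t) = -120·t^3 + 300·t^2 + 48·t - 24. Sustituyendo t = 2: j(2) = 312.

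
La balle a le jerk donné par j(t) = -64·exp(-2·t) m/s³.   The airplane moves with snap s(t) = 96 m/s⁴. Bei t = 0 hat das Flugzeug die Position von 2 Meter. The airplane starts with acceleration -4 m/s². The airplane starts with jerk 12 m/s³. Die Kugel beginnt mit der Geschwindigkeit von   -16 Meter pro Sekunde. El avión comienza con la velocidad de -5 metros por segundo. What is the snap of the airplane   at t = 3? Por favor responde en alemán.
Wir haben den Snap s(t) = 96. Durch Einsetzen von t = 3: s(3) = 96.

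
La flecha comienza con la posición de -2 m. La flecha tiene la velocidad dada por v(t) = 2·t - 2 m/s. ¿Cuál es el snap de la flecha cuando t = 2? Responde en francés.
Nous devons dériver notre équation de la vitesse v(t) = 2·t - 2 3 fois. La dérivée de la vitesse donne l'accélération: a(t) = 2. En prenant d/dt de a(t), nous trouvons j(t) = 0. En prenant d/dt de j(t), nous trouvons s(t) = 0. De l'équation du snap s(t) = 0, nous substituons t = 2 pour obtenir s = 0.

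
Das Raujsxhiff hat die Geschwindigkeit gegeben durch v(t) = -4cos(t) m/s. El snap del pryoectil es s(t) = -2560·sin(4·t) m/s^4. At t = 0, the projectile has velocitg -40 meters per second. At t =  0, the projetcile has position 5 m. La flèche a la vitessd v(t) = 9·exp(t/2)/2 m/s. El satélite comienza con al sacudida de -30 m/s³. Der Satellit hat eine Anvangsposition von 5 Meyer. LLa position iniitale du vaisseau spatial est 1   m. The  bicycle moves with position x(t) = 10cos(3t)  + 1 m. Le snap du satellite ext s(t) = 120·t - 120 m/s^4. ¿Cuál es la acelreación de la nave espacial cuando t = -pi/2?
Para resolver esto, necesitamos tomar 1 derivada de nuestra ecuación de la velocidad v(t) = -4·cos(t). Derivando la velocidad, obtenemos la aceleración: a(t) = 4·sin(t). Usando a(t) = 4·sin(t) y sustituyendo t = -pi/2, encontramos a = -4.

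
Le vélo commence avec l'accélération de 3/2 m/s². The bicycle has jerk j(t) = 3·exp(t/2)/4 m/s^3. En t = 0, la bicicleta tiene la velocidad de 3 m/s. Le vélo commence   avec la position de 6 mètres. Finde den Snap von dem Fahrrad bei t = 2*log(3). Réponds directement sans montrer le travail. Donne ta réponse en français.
s(2*log(3)) = 9/8.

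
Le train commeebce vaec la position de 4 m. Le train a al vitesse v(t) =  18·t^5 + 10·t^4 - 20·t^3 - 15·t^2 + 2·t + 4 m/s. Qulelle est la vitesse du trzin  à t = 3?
Nous avons la vitesse v(t) = 18·t^5 + 10·t^4 - 20·t^3 - 15·t^2 + 2·t + 4. En substituant t = 3: v(3) = 4519.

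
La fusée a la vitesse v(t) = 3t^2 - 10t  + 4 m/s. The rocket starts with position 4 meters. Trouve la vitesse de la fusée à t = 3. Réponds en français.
En utilisant v(t) = 3·t^2 - 10·t + 4 et en substituant t = 3, nous trouvons v = 1.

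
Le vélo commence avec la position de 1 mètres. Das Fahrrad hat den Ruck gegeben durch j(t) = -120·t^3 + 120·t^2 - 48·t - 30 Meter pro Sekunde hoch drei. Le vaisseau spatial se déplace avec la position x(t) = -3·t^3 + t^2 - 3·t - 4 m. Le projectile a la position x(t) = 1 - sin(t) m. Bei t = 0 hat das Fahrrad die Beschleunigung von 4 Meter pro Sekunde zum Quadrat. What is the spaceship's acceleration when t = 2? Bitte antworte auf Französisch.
Pour résoudre ceci, nous devons prendre 2 dérivées de notre équation de la position x(t) = -3·t^3 + t^2 - 3·t - 4. En prenant d/dt de x(t), nous trouvons v(t) = -9·t^2 + 2·t - 3. En prenant d/dt de v(t), nous trouvons a(t) = 2 - 18·t. De l'équation de l'accélération a(t) = 2 - 18·t, nous substituons t = 2 pour obtenir a = -34.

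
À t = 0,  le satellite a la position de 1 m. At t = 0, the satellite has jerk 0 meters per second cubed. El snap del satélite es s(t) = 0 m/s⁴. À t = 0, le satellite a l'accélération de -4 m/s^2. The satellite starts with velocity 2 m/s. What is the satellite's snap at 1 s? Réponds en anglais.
Using s(t) = 0 and substituting t = 1, we find s = 0.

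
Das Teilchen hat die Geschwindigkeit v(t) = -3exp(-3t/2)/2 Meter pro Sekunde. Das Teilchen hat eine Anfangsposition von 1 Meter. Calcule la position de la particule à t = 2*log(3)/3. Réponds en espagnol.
Necesitamos integrar nuestra ecuación de la velocidad v(t) = -3·exp(-3·t/2)/2 1 vez. La integral de la velocidad, con x(0) = 1, da la posición: x(t) = exp(-3·t/2). De la ecuación de la posición x(t) = exp(-3·t/2), sustituimos t = 2*log(3)/3 para obtener x = 1/3.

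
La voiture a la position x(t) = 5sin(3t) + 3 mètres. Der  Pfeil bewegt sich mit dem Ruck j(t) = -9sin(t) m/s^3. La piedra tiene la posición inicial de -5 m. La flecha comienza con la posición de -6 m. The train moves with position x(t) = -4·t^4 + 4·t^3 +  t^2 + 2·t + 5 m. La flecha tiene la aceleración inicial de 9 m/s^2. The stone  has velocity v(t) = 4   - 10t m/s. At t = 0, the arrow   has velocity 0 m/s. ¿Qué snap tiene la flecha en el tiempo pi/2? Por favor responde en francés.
Pour résoudre ceci, nous devons prendre 1 dérivée de notre équation du jerk j(t) = -9·sin(t). En prenant d/dt de j(t), nous trouvons s(t) = -9·cos(t). En utilisant s(t) = -9·cos(t) et en substituant t = pi/2, nous trouvons s = 0.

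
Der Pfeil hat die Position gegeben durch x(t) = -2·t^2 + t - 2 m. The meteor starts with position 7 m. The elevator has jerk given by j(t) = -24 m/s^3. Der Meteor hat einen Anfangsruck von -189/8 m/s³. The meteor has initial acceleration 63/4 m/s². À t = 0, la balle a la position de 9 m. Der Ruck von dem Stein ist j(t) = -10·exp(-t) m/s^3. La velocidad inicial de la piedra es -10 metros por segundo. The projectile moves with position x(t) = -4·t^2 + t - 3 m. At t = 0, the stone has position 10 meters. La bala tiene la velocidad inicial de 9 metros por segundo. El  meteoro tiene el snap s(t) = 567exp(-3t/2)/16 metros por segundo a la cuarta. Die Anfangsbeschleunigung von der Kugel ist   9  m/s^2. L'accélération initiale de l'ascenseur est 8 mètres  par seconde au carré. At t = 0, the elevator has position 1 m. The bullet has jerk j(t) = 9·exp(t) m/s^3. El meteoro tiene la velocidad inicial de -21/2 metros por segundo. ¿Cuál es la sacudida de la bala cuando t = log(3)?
Tenemos la sacudida j(t) = 9·exp(t). Sustituyendo t = log(3): j(log(3)) = 27.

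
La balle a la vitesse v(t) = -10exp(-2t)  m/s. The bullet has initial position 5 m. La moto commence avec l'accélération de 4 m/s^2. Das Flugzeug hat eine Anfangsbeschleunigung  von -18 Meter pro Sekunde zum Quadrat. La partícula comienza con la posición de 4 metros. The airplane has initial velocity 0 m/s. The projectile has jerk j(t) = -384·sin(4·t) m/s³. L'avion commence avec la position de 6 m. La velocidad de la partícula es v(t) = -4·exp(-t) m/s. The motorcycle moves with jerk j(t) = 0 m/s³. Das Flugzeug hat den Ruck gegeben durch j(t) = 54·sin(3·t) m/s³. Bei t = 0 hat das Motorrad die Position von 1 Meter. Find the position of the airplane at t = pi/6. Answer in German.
Um dies zu lösen, müssen wir 3 Integrale unserer Gleichung für den Ruck j(t) = 54·sin(3·t) finden. Mit ∫j(t)dt und Anwendung von a(0) = -18, finden wir a(t) = -18·cos(3·t). Mit ∫a(t)dt und Anwendung von v(0) = 0, finden wir v(t) = -6·sin(3·t). Durch Integration von der Geschwindigkeit und Verwendung der Anfangsbedingung x(0) = 6, erhalten wir x(t) = 2·cos(3·t) + 4. Aus der Gleichung für die Position x(t) = 2·cos(3·t) + 4, setzen wir t = pi/6 ein und erhalten x = 4.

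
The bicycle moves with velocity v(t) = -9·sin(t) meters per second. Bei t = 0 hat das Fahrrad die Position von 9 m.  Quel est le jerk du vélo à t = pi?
Nous devons dériver notre équation de la vitesse v(t) = -9·sin(t) 2 fois. La dérivée de la vitesse donne l'accélération: a(t) = -9·cos(t). La dérivée de l'accélération donne le jerk: j(t) = 9·sin(t). En utilisant j(t) = 9·sin(t) et en substituant t = pi, nous trouvons j = 0.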